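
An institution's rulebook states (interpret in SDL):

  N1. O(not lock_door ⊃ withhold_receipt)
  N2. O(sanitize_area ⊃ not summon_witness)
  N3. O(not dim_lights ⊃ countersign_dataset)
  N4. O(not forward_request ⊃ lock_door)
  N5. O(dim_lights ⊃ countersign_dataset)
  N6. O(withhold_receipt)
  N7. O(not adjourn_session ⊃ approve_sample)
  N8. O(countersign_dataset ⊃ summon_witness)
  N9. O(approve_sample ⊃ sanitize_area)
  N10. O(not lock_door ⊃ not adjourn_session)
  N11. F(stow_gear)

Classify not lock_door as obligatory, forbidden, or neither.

Forbidden

By case analysis on dim_lights: premise 5 gives O(dim_lights ⊃ countersign_dataset) and premise 3 gives O(not dim_lights ⊃ countersign_dataset), so O(countersign_dataset) either way.
With premise 8, O(countersign_dataset ⊃ summon_witness), the K-axiom yields O(summon_witness).
The contrapositive of premise 2 (O(sanitize_area ⊃ not summon_witness)) is O(summon_witness ⊃ not sanitize_area), and O(summon_witness) is already established, so O(not sanitize_area).
Premise 9, O(approve_sample ⊃ sanitize_area), contraposes to O(not sanitize_area ⊃ not approve_sample); with O(not sanitize_area) we get O(not approve_sample).
Premise 7, O(not adjourn_session ⊃ approve_sample), contraposes to O(not approve_sample ⊃ adjourn_session); with O(not approve_sample) we get O(adjourn_session).
Premise 10, O(not lock_door ⊃ not adjourn_session), contraposes to O(adjourn_session ⊃ lock_door); with O(adjourn_session) we get O(lock_door).
Premises 1, 4, 6, 11 do not contribute to this derivation.
Thus O(lock_door), which is F(not lock_door): not lock_door is forbidden.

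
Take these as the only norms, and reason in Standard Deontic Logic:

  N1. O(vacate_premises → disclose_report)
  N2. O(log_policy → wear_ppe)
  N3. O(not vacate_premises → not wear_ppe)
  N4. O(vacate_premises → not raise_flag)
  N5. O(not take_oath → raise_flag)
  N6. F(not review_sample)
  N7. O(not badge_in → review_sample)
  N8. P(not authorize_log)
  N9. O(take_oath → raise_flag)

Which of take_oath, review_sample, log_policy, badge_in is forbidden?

log_policy

Premises 5 and 9 are O(not take_oath → raise_flag) and O(take_oath → raise_flag); every ideal world satisfies not take_oath or take_oath, so in either case raise_flag holds — hence O(raise_flag).
Premise 4, O(vacate_premises → not raise_flag), contraposes to O(raise_flag → not vacate_premises); with O(raise_flag) we get O(not vacate_premises).
From O(not vacate_premises) and premise 3, O(not vacate_premises → not wear_ppe), we obtain O(not wear_ppe).
Premise 2 is O(log_policy → wear_ppe); contrapositively O(not wear_ppe → not log_policy). Since O(not wear_ppe) holds, K gives O(not log_policy).
So O(not log_policy) holds, i.e. log_policy is forbidden. None of the other listed options is forbidden under the premises.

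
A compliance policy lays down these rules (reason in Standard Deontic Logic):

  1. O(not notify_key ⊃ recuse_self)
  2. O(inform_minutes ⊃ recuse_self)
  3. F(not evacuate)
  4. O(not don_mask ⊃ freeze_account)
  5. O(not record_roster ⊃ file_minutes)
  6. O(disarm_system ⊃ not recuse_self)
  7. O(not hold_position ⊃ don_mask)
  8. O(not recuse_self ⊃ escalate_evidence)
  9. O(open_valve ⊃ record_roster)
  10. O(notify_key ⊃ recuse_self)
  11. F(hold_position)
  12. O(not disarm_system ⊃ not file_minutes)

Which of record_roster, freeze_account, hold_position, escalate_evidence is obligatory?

By case analysis on not notify_key: premise 1 gives O(not notify_key ⊃ recuse_self) and premise 10 gives O(notify_key ⊃ recuse_self), so O(recuse_self) either way.
Premise 6 is O(disarm_system ⊃ not recuse_self); contrapositively O(recuse_self ⊃ not disarm_system). Since O(recuse_self) holds, K gives O(not disarm_system).
With premise 12, O(not disarm_system ⊃ not file_minutes), the K-axiom yields O(not file_minutes).
Premise 5 is O(not record_roster ⊃ file_minutes); contrapositively O(not file_minutes ⊃ record_roster). Since O(not file_minutes) holds, K gives O(record_roster).
So O(record_roster) holds — record_roster is obligatory. None of the other listed options is made obligatory by any chain of premises.

record_roster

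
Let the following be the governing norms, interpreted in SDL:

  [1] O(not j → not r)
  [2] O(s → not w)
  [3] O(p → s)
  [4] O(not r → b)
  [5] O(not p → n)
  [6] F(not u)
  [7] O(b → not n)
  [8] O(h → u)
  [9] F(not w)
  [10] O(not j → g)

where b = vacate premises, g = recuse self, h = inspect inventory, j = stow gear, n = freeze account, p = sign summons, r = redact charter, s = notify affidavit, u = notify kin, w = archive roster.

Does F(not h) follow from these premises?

No

Premise 8 is O(h → u); even if O(u) held, inferring O(h) would be affirming the consequent — invalid.
No other premise forces O(h). An ideal world satisfying every premise can still have not h true, so F(not h) is not derivable.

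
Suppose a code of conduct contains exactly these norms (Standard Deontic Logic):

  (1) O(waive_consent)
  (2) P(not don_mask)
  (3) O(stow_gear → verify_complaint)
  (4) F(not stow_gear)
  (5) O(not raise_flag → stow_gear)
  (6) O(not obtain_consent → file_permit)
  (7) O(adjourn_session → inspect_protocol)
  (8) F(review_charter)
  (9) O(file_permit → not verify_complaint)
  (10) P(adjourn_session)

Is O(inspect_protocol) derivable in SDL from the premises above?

Premise 7 is O(adjourn_session → inspect_protocol), but O(adjourn_session) is not derivable from the premises (the permission P(adjourn_session) asserts only not O(not adjourn_session), not O(adjourn_session)), so it does not yield O(inspect_protocol).
No other premise forces O(inspect_protocol). An ideal world satisfying every premise can still have inspect_protocol false, so O(inspect_protocol) is not derivable.

No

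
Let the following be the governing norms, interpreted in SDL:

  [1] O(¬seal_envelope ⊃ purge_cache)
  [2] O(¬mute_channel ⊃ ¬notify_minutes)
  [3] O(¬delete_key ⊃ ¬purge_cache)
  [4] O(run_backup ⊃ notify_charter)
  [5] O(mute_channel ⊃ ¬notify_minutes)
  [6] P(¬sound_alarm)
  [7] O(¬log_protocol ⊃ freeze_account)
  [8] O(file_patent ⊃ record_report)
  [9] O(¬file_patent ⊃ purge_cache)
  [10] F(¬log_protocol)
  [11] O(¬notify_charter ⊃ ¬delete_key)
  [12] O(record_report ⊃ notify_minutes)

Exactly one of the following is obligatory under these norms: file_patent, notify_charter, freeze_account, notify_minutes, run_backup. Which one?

notify_charter

By case analysis on ¬mute_channel: premise 2 gives O(¬mute_channel ⊃ ¬notify_minutes) and premise 5 gives O(mute_channel ⊃ ¬notify_minutes), so O(¬notify_minutes) either way.
Premise 12, O(record_report ⊃ notify_minutes), contraposes to O(¬notify_minutes ⊃ ¬record_report); with O(¬notify_minutes) we get O(¬record_report).
Premise 8 is O(file_patent ⊃ record_report); contrapositively O(¬record_report ⊃ ¬file_patent). Since O(¬record_report) holds, K gives O(¬file_patent).
Applying K to premise 9 (O(¬file_patent ⊃ purge_cache)) and O(¬file_patent) yields O(purge_cache).
Premise 3, O(¬delete_key ⊃ ¬purge_cache), contraposes to O(purge_cache ⊃ delete_key); with O(purge_cache) we get O(delete_key).
Premise 11, O(¬notify_charter ⊃ ¬delete_key), contraposes to O(delete_key ⊃ notify_charter); with O(delete_key) we get O(notify_charter).
So O(notify_charter) holds — notify_charter is obligatory. None of the other listed options is made obligatory by any chain of premises.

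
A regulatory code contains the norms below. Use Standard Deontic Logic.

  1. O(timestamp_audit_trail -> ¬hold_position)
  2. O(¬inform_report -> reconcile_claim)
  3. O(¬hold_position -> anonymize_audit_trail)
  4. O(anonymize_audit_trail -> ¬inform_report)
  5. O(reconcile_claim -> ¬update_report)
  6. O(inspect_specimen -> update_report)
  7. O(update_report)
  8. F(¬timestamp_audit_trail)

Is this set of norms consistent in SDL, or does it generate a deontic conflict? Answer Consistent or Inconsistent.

Inconsistent

From premise 7 we have O(update_report).
Premise 5 is O(reconcile_claim -> ¬update_report); contrapositively O(update_report -> ¬reconcile_claim). Since O(update_report) holds, K gives O(¬reconcile_claim).
The contrapositive of premise 2 (O(¬inform_report -> reconcile_claim)) is O(¬reconcile_claim -> inform_report), and O(¬reconcile_claim) is already established, so O(inform_report).
Premise 4, O(anonymize_audit_trail -> ¬inform_report), contraposes to O(inform_report -> ¬anonymize_audit_trail); with O(inform_report) we get O(¬anonymize_audit_trail).
The contrapositive of premise 3 (O(¬hold_position -> anonymize_audit_trail)) is O(¬anonymize_audit_trail -> hold_position), and O(¬anonymize_audit_trail) is already established, so O(hold_position).
Premise 1 is O(timestamp_audit_trail -> ¬hold_position); contrapositively O(hold_position -> ¬timestamp_audit_trail). Since O(hold_position) holds, K gives O(¬timestamp_audit_trail).
However, F(¬timestamp_audit_trail) at premise 8 amounts to O(timestamp_audit_trail).
We now have both O(¬timestamp_audit_trail) and O(timestamp_audit_trail) — timestamp_audit_trail is simultaneously obligatory and forbidden, violating the D-axiom.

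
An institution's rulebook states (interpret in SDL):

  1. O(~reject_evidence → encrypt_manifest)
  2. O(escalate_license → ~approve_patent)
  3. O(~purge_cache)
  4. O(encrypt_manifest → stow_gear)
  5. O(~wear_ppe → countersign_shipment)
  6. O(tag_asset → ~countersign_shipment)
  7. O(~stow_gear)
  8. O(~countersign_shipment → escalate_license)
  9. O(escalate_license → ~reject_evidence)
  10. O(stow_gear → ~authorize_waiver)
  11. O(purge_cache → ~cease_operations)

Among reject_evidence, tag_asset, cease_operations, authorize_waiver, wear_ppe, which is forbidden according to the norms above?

tag_asset

Premise 7 gives O(~stow_gear).
The contrapositive of premise 4 (O(encrypt_manifest → stow_gear)) is O(~stow_gear → ~encrypt_manifest), and O(~stow_gear) is already established, so O(~encrypt_manifest).
The contrapositive of premise 1 (O(~reject_evidence → encrypt_manifest)) is O(~encrypt_manifest → reject_evidence), and O(~encrypt_manifest) is already established, so O(reject_evidence).
Premise 9, O(escalate_license → ~reject_evidence), contraposes to O(reject_evidence → ~escalate_license); with O(reject_evidence) we get O(~escalate_license).
Premise 8 is O(~countersign_shipment → escalate_license); contrapositively O(~escalate_license → countersign_shipment). Since O(~escalate_license) holds, K gives O(countersign_shipment).
Premise 6, O(tag_asset → ~countersign_shipment), contraposes to O(countersign_shipment → ~tag_asset); with O(countersign_shipment) we get O(~tag_asset).
So O(~tag_asset) holds, i.e. tag_asset is forbidden. None of the other listed options is forbidden under the premises.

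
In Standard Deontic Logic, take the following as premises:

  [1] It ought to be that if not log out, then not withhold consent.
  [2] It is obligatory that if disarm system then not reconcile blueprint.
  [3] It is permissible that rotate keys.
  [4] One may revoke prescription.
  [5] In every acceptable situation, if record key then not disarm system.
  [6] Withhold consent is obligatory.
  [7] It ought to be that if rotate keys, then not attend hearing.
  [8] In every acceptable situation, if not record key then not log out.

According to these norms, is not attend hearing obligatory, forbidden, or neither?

Premise 7 is O(rotate_keys → ¬attend_hearing), but O(rotate_keys) is not derivable from the premises (the permission P(rotate_keys) asserts only ¬O(¬rotate_keys), not O(rotate_keys)), so it does not yield O(¬attend_hearing).
No premise or chain of K-axiom applications forces O(¬attend_hearing), and none forces O(attend_hearing). So ¬attend_hearing is neither obligatory nor forbidden under these norms.

Neither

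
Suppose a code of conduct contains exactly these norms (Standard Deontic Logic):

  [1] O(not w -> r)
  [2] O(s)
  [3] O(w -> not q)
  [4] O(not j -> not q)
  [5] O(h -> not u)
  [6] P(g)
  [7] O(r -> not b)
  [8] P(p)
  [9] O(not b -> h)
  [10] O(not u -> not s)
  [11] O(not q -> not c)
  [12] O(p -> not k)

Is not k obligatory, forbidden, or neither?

Premise 12 is O(p -> not k), but O(p) is not derivable from the premises (the permission P(p) asserts only not O(not p), not O(p)), so it does not yield O(not k).
No premise or chain of K-axiom applications forces O(not k), and none forces O(k). So not k is neither obligatory nor forbidden under these norms.

Neither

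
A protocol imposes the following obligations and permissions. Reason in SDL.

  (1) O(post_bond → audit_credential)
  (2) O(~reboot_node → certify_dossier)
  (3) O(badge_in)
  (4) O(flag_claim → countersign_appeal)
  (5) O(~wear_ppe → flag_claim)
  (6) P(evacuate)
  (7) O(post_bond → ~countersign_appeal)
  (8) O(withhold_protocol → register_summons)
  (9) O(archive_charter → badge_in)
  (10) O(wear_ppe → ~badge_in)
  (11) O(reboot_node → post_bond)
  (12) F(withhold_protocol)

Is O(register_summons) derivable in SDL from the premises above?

Premise 8 is O(withhold_protocol → register_summons), but O(withhold_protocol) is not derivable from the premises, so it does not yield O(register_summons).
No other premise forces O(register_summons). An ideal world satisfying every premise can still have register_summons false, so O(register_summons) is not derivable.

No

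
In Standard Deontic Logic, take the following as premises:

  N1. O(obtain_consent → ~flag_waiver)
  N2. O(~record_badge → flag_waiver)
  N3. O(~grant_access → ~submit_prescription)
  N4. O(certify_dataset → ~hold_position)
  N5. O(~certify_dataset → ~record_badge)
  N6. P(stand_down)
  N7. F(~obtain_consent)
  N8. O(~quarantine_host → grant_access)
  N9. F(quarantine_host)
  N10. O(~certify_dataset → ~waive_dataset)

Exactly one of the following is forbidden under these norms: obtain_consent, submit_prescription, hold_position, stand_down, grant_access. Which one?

Premise 7, F(~obtain_consent), is equivalent to O(obtain_consent).
Premise 1 is O(obtain_consent → ~flag_waiver); since O(obtain_consent), deontic closure gives O(~flag_waiver).
Premise 2, O(~record_badge → flag_waiver), contraposes to O(~flag_waiver → record_badge); with O(~flag_waiver) we get O(record_badge).
Premise 5, O(~certify_dataset → ~record_badge), contraposes to O(record_badge → certify_dataset); with O(record_badge) we get O(certify_dataset).
Applying K to premise 4 (O(certify_dataset → ~hold_position)) and O(certify_dataset) yields O(~hold_position).
So O(~hold_position) holds, i.e. hold_position is forbidden. None of the other listed options is forbidden under the premises.

hold_position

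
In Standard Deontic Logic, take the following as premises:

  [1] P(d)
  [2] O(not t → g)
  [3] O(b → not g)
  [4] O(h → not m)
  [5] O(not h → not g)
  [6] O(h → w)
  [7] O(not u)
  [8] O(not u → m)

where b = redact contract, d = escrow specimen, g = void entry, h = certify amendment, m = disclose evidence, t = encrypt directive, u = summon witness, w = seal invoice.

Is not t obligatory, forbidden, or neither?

Forbidden

From premise 7 we have O(not u).
With premise 8, O(not u → m), the K-axiom yields O(m).
Premise 4, O(h → not m), contraposes to O(m → not h); with O(m) we get O(not h).
From O(not h) and premise 5, O(not h → not g), we obtain O(not g).
Premise 2, O(not t → g), contraposes to O(not g → t); with O(not g) we get O(t).
Premises 1, 3, 6 do not contribute to this derivation.
Thus O(t), which is F(not t): not t is forbidden.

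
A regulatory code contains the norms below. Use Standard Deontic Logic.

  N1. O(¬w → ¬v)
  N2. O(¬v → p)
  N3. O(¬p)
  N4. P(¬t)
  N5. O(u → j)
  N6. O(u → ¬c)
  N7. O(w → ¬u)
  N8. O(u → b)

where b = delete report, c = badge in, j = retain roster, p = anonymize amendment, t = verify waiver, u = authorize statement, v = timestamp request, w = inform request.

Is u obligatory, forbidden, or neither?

Premise 3 states O(¬p) outright.
The contrapositive of premise 2 (O(¬v → p)) is O(¬p → v), and O(¬p) is already established, so O(v).
Premise 1, O(¬w → ¬v), contraposes to O(v → w); with O(v) we get O(w).
From O(w) and premise 7, O(w → ¬u), we obtain O(¬u).
Premises 4, 5, 6, 8 do not contribute to this derivation.
Thus O(¬u), which is F(u): u is forbidden.

Forbidden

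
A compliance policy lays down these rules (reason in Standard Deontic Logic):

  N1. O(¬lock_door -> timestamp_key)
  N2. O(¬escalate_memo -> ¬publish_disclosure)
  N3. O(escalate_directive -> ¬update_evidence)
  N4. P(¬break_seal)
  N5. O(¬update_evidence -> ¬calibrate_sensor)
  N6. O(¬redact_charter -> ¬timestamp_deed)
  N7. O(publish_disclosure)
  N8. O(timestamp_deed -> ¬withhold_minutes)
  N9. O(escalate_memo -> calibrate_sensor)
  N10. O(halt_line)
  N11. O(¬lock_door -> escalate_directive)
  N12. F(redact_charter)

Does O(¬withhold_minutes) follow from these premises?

Premise 8 is O(timestamp_deed -> ¬withhold_minutes), but O(timestamp_deed) is not derivable from the premises, so it does not yield O(¬withhold_minutes).
No other premise forces O(¬withhold_minutes). An ideal world satisfying every premise can still have ¬withhold_minutes false, so O(¬withhold_minutes) is not derivable.

No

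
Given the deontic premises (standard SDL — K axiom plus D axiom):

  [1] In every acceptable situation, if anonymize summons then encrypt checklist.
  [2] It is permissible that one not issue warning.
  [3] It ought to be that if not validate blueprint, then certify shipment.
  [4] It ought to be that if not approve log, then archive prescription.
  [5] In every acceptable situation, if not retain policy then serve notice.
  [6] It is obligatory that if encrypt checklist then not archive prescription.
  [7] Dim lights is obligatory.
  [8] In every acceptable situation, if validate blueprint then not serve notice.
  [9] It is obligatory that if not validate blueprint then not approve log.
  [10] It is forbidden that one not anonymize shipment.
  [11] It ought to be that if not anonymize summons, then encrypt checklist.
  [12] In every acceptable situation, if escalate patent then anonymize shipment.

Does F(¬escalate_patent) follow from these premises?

No

Premise 12 is O(escalate_patent → anonymize_shipment); even if O(anonymize_shipment) held, inferring O(escalate_patent) would be affirming the consequent — invalid.
No other premise forces O(escalate_patent). An ideal world satisfying every premise can still have ¬escalate_patent true, so F(¬escalate_patent) is not derivable.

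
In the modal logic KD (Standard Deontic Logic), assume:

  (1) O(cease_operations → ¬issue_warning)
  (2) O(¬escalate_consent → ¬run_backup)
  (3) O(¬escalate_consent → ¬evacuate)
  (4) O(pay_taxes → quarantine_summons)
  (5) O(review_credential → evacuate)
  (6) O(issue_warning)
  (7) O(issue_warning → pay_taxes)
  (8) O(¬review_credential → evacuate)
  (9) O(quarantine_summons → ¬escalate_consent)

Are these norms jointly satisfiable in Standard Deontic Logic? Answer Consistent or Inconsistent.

By case analysis on ¬review_credential: premise 8 gives O(¬review_credential → evacuate) and premise 5 gives O(review_credential → evacuate), so O(evacuate) either way.
The contrapositive of premise 3 (O(¬escalate_consent → ¬evacuate)) is O(evacuate → escalate_consent), and O(evacuate) is already established, so O(escalate_consent).
Premise 9, O(quarantine_summons → ¬escalate_consent), contraposes to O(escalate_consent → ¬quarantine_summons); with O(escalate_consent) we get O(¬quarantine_summons).
Premise 4, O(pay_taxes → quarantine_summons), contraposes to O(¬quarantine_summons → ¬pay_taxes); with O(¬quarantine_summons) we get O(¬pay_taxes).
The contrapositive of premise 7 (O(issue_warning → pay_taxes)) is O(¬pay_taxes → ¬issue_warning), and O(¬pay_taxes) is already established, so O(¬issue_warning).
However, premise 6 gives O(issue_warning).
We now have both O(¬issue_warning) and O(issue_warning) — issue_warning is simultaneously obligatory and forbidden, violating the D-axiom.

Inconsistent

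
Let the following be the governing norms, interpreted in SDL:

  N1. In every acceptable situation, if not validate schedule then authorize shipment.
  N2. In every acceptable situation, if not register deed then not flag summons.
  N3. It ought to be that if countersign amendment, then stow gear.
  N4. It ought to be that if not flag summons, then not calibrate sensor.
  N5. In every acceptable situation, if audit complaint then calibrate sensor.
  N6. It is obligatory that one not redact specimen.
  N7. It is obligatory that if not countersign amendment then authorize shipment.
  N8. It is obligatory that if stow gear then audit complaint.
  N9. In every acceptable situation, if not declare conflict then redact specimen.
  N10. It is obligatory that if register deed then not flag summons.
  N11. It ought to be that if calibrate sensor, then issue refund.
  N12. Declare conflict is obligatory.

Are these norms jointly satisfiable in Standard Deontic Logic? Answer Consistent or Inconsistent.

Consistent

Premise 9 is O(¬declare_conflict → redact_specimen), but O(¬declare_conflict) is not derivable from the premises, so it does not yield O(redact_specimen).
So O(redact_specimen) is not derivable, and the apparent clash with O(¬redact_specimen) does not arise.
A world satisfying every obligation exists (e.g. audit_complaint=false, authorize_shipment=true, calibrate_sensor=false, countersign_amendment=false, declare_conflict=true, flag_summons=false, issue_refund=false, redact_specimen=false, register_deed=false, stow_gear=false, validate_schedule=false); no atom is both obligatory and forbidden, so the set is consistent.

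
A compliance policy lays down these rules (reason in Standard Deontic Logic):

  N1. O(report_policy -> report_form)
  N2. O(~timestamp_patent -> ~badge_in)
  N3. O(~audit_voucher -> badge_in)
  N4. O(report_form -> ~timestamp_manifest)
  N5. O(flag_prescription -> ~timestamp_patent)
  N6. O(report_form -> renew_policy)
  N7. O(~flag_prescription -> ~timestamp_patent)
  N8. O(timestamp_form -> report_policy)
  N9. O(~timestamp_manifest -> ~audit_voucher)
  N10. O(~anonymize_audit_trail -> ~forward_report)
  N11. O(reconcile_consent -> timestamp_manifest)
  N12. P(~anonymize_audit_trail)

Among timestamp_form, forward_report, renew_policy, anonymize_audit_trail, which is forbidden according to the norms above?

timestamp_form

By case analysis on ~flag_prescription: premise 7 gives O(~flag_prescription -> ~timestamp_patent) and premise 5 gives O(flag_prescription -> ~timestamp_patent), so O(~timestamp_patent) either way.
Premise 2 is O(~timestamp_patent -> ~badge_in); since O(~timestamp_patent), deontic closure gives O(~badge_in).
Premise 3, O(~audit_voucher -> badge_in), contraposes to O(~badge_in -> audit_voucher); with O(~badge_in) we get O(audit_voucher).
Premise 9 is O(~timestamp_manifest -> ~audit_voucher); contrapositively O(audit_voucher -> timestamp_manifest). Since O(audit_voucher) holds, K gives O(timestamp_manifest).
Premise 4 is O(report_form -> ~timestamp_manifest); contrapositively O(timestamp_manifest -> ~report_form). Since O(timestamp_manifest) holds, K gives O(~report_form).
Premise 1 is O(report_policy -> report_form); contrapositively O(~report_form -> ~report_policy). Since O(~report_form) holds, K gives O(~report_policy).
Premise 8, O(timestamp_form -> report_policy), contraposes to O(~report_policy -> ~timestamp_form); with O(~report_policy) we get O(~timestamp_form).
So O(~timestamp_form) holds, i.e. timestamp_form is forbidden. None of the other listed options is forbidden under the premises.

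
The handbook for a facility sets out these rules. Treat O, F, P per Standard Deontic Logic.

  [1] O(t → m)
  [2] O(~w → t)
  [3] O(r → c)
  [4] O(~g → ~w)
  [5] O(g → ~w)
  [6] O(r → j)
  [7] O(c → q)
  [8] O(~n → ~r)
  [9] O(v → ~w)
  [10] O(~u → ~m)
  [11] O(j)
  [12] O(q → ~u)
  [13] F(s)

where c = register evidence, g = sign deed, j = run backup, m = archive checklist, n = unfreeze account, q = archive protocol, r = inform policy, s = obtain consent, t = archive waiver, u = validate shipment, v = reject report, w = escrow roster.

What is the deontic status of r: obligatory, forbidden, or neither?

Forbidden

Premises 5 and 4 cover both cases: O(g → ~w) and O(~g → ~w). Since g ∨ ~g is a tautology, O(~w) follows.
With premise 2, O(~w → t), the K-axiom yields O(t).
Applying K to premise 1 (O(t → m)) and O(t) yields O(m).
Premise 10 is O(~u → ~m); contrapositively O(m → u). Since O(m) holds, K gives O(u).
Premise 12 is O(q → ~u); contrapositively O(u → ~q). Since O(u) holds, K gives O(~q).
Premise 7 is O(c → q); contrapositively O(~q → ~c). Since O(~q) holds, K gives O(~c).
Premise 3 is O(r → c); contrapositively O(~c → ~r). Since O(~c) holds, K gives O(~r).
Premises 6, 8, 9, 11, 13 do not contribute to this derivation.
Thus O(~r), which is F(r): r is forbidden.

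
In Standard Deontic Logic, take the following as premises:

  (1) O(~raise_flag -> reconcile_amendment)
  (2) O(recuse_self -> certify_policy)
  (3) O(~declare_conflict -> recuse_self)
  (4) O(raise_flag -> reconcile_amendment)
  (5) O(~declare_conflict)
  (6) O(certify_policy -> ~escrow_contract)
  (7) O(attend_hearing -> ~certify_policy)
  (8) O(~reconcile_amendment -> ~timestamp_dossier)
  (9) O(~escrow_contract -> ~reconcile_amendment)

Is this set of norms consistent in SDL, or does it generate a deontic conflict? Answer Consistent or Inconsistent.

Inconsistent

By case analysis on raise_flag: premise 4 gives O(raise_flag -> reconcile_amendment) and premise 1 gives O(~raise_flag -> reconcile_amendment), so O(reconcile_amendment) either way.
The contrapositive of premise 9 (O(~escrow_contract -> ~reconcile_amendment)) is O(reconcile_amendment -> escrow_contract), and O(reconcile_amendment) is already established, so O(escrow_contract).
The contrapositive of premise 6 (O(certify_policy -> ~escrow_contract)) is O(escrow_contract -> ~certify_policy), and O(escrow_contract) is already established, so O(~certify_policy).
The contrapositive of premise 2 (O(recuse_self -> certify_policy)) is O(~certify_policy -> ~recuse_self), and O(~certify_policy) is already established, so O(~recuse_self).
Premise 3 is O(~declare_conflict -> recuse_self); contrapositively O(~recuse_self -> declare_conflict). Since O(~recuse_self) holds, K gives O(declare_conflict).
But premise 5 directly asserts O(~declare_conflict).
We now have both O(declare_conflict) and O(~declare_conflict) — declare_conflict is simultaneously obligatory and forbidden, violating the D-axiom.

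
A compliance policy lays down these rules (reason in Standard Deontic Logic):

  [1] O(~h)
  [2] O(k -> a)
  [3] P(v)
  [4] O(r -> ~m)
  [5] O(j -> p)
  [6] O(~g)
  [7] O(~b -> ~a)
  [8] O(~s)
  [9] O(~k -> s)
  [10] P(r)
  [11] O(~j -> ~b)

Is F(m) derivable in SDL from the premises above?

No

Premise 4 is O(r -> ~m), but O(r) is not derivable from the premises (the permission P(r) asserts only ~O(~r), not O(r)), so it does not yield O(~m).
No other premise forces O(~m). An ideal world satisfying every premise can still have m true, so F(m) is not derivable.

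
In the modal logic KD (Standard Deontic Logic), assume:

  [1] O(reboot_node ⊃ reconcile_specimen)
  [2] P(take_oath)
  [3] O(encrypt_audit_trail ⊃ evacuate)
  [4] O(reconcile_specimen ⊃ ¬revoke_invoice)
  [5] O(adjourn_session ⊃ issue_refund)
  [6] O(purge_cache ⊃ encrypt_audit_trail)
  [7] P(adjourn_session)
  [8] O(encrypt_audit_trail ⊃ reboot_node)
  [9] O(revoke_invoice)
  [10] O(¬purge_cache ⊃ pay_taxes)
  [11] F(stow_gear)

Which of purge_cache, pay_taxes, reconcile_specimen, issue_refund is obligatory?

From premise 9 we have O(revoke_invoice).
The contrapositive of premise 4 (O(reconcile_specimen ⊃ ¬revoke_invoice)) is O(revoke_invoice ⊃ ¬reconcile_specimen), and O(revoke_invoice) is already established, so O(¬reconcile_specimen).
Premise 1 is O(reboot_node ⊃ reconcile_specimen); contrapositively O(¬reconcile_specimen ⊃ ¬reboot_node). Since O(¬reconcile_specimen) holds, K gives O(¬reboot_node).
Premise 8, O(encrypt_audit_trail ⊃ reboot_node), contraposes to O(¬reboot_node ⊃ ¬encrypt_audit_trail); with O(¬reboot_node) we get O(¬encrypt_audit_trail).
Premise 6, O(purge_cache ⊃ encrypt_audit_trail), contraposes to O(¬encrypt_audit_trail ⊃ ¬purge_cache); with O(¬encrypt_audit_trail) we get O(¬purge_cache).
With premise 10, O(¬purge_cache ⊃ pay_taxes), the K-axiom yields O(pay_taxes).
So O(pay_taxes) holds — pay_taxes is obligatory. None of the other listed options is made obligatory by any chain of premises.

pay_taxes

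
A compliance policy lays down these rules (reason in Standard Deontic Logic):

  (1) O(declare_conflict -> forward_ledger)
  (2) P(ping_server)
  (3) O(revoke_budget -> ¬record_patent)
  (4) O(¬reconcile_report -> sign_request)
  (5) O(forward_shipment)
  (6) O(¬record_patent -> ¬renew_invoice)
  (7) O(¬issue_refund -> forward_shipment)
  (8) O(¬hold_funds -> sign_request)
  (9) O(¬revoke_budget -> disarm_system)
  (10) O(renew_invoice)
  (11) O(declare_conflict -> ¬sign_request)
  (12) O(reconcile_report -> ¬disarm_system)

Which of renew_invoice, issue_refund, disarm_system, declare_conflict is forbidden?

declare_conflict

Premise 10 gives O(renew_invoice).
Premise 6 is O(¬record_patent -> ¬renew_invoice); contrapositively O(renew_invoice -> record_patent). Since O(renew_invoice) holds, K gives O(record_patent).
Premise 3 is O(revoke_budget -> ¬record_patent); contrapositively O(record_patent -> ¬revoke_budget). Since O(record_patent) holds, K gives O(¬revoke_budget).
Applying K to premise 9 (O(¬revoke_budget -> disarm_system)) and O(¬revoke_budget) yields O(disarm_system).
Premise 12, O(reconcile_report -> ¬disarm_system), contraposes to O(disarm_system -> ¬reconcile_report); with O(disarm_system) we get O(¬reconcile_report).
Premise 4 is O(¬reconcile_report -> sign_request); since O(¬reconcile_report), deontic closure gives O(sign_request).
Premise 11, O(declare_conflict -> ¬sign_request), contraposes to O(sign_request -> ¬declare_conflict); with O(sign_request) we get O(¬declare_conflict).
So O(¬declare_conflict) holds, i.e. declare_conflict is forbidden. None of the other listed options is forbidden under the premises.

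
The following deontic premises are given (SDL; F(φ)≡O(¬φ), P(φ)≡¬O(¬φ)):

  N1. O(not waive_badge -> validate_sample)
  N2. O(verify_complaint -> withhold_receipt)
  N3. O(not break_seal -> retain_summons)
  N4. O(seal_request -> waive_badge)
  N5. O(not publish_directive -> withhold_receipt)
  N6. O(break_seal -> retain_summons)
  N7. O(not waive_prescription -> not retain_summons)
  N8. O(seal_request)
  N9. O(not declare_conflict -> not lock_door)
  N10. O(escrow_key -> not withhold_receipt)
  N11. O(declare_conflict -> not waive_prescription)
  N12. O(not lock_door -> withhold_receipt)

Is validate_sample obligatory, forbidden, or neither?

Neither

Premise 1 is O(not waive_badge -> validate_sample), but O(not waive_badge) is not derivable from the premises, so it does not yield O(validate_sample).
No premise or chain of K-axiom applications forces O(validate_sample), and none forces O(not validate_sample). So validate_sample is neither obligatory nor forbidden under these norms.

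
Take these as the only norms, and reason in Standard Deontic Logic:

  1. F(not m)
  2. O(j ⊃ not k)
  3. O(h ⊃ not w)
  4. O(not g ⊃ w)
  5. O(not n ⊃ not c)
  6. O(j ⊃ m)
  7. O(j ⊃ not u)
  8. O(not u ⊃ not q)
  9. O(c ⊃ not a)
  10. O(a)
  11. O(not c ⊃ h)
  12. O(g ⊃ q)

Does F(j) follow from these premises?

Yes

Premise 10 gives O(a).
The contrapositive of premise 9 (O(c ⊃ not a)) is O(a ⊃ not c), and O(a) is already established, so O(not c).
Premise 11 is O(not c ⊃ h); since O(not c), deontic closure gives O(h).
Applying K to premise 3 (O(h ⊃ not w)) and O(h) yields O(not w).
Premise 4 is O(not g ⊃ w); contrapositively O(not w ⊃ g). Since O(not w) holds, K gives O(g).
With premise 12, O(g ⊃ q), the K-axiom yields O(q).
The contrapositive of premise 8 (O(not u ⊃ not q)) is O(q ⊃ u), and O(q) is already established, so O(u).
The contrapositive of premise 7 (O(j ⊃ not u)) is O(u ⊃ not j), and O(u) is already established, so O(not j).
Premises 1, 2, 5, 6 do not contribute to this derivation.
So O(not j) holds, i.e. F(j). The claim follows.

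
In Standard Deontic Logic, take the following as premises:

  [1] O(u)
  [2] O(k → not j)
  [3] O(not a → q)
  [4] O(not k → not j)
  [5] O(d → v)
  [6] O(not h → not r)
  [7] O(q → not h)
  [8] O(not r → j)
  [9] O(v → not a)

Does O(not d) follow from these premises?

Yes

Premises 4 and 2 are O(not k → not j) and O(k → not j); every ideal world satisfies not k or k, so in either case not j holds — hence O(not j).
Premise 8, O(not r → j), contraposes to O(not j → r); with O(not j) we get O(r).
Premise 6 is O(not h → not r); contrapositively O(r → h). Since O(r) holds, K gives O(h).
Premise 7 is O(q → not h); contrapositively O(h → not q). Since O(h) holds, K gives O(not q).
Premise 3, O(not a → q), contraposes to O(not q → a); with O(not q) we get O(a).
The contrapositive of premise 9 (O(v → not a)) is O(a → not v), and O(a) is already established, so O(not v).
Premise 5 is O(d → v); contrapositively O(not v → not d). Since O(not v) holds, K gives O(not d).
Premise 1 does not contribute to this derivation.
So O(not d) follows.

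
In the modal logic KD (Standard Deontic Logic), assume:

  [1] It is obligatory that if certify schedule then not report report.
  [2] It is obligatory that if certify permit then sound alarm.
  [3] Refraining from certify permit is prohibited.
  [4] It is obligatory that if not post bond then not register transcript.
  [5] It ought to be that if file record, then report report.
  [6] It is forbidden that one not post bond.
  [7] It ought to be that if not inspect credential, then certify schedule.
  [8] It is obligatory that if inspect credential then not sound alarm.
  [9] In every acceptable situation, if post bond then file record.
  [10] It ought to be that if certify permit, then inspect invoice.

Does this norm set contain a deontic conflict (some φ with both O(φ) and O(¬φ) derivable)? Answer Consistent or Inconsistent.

Inconsistent

Premise 6, F(¬post_bond), is equivalent to O(post_bond).
Applying K to premise 9 (O(post_bond → file_record)) and O(post_bond) yields O(file_record).
Premise 5 is O(file_record → report_report); since O(file_record), deontic closure gives O(report_report).
Premise 1 is O(certify_schedule → ¬report_report); contrapositively O(report_report → ¬certify_schedule). Since O(report_report) holds, K gives O(¬certify_schedule).
The contrapositive of premise 7 (O(¬inspect_credential → certify_schedule)) is O(¬certify_schedule → inspect_credential), and O(¬certify_schedule) is already established, so O(inspect_credential).
From O(inspect_credential) and premise 8, O(inspect_credential → ¬sound_alarm), we obtain O(¬sound_alarm).
Premise 2 is O(certify_permit → sound_alarm); contrapositively O(¬sound_alarm → ¬certify_permit). Since O(¬sound_alarm) holds, K gives O(¬certify_permit).
However, F(¬certify_permit) at premise 3 amounts to O(certify_permit).
We now have both O(¬certify_permit) and O(certify_permit) — certify_permit is simultaneously obligatory and forbidden, violating the D-axiom.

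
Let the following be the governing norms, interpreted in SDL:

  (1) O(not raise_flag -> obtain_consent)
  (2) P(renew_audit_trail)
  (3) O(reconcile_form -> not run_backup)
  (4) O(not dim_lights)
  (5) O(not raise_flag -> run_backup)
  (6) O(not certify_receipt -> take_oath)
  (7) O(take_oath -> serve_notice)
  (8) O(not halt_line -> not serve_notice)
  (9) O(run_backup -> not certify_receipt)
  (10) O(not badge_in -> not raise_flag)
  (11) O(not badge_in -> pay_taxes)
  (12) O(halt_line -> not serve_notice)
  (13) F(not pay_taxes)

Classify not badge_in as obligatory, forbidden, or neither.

Premises 8 and 12 cover both cases: O(not halt_line -> not serve_notice) and O(halt_line -> not serve_notice). Since not halt_line ∨ halt_line is a tautology, O(not serve_notice) follows.
The contrapositive of premise 7 (O(take_oath -> serve_notice)) is O(not serve_notice -> not take_oath), and O(not serve_notice) is already established, so O(not take_oath).
The contrapositive of premise 6 (O(not certify_receipt -> take_oath)) is O(not take_oath -> certify_receipt), and O(not take_oath) is already established, so O(certify_receipt).
Premise 9 is O(run_backup -> not certify_receipt); contrapositively O(certify_receipt -> not run_backup). Since O(certify_receipt) holds, K gives O(not run_backup).
Premise 5, O(not raise_flag -> run_backup), contraposes to O(not run_backup -> raise_flag); with O(not run_backup) we get O(raise_flag).
Premise 10, O(not badge_in -> not raise_flag), contraposes to O(raise_flag -> badge_in); with O(raise_flag) we get O(badge_in).
Premises 1, 2, 3, 4, 11, 13 do not contribute to this derivation.
Thus O(badge_in), which is F(not badge_in): not badge_in is forbidden.

Forbidden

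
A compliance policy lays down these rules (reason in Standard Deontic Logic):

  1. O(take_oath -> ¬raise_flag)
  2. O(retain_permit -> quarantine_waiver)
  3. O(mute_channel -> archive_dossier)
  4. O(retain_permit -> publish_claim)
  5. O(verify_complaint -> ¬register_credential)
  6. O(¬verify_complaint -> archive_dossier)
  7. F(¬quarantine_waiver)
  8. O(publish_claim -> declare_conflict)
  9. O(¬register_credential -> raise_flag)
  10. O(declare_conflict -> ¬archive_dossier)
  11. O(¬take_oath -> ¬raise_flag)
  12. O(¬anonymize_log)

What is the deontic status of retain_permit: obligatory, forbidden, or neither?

Premises 11 and 1 cover both cases: O(¬take_oath -> ¬raise_flag) and O(take_oath -> ¬raise_flag). Since ¬take_oath ∨ take_oath is a tautology, O(¬raise_flag) follows.
Premise 9, O(¬register_credential -> raise_flag), contraposes to O(¬raise_flag -> register_credential); with O(¬raise_flag) we get O(register_credential).
Premise 5 is O(verify_complaint -> ¬register_credential); contrapositively O(register_credential -> ¬verify_complaint). Since O(register_credential) holds, K gives O(¬verify_complaint).
With premise 6, O(¬verify_complaint -> archive_dossier), the K-axiom yields O(archive_dossier).
Premise 10 is O(declare_conflict -> ¬archive_dossier); contrapositively O(archive_dossier -> ¬declare_conflict). Since O(archive_dossier) holds, K gives O(¬declare_conflict).
Premise 8, O(publish_claim -> declare_conflict), contraposes to O(¬declare_conflict -> ¬publish_claim); with O(¬declare_conflict) we get O(¬publish_claim).
The contrapositive of premise 4 (O(retain_permit -> publish_claim)) is O(¬publish_claim -> ¬retain_permit), and O(¬publish_claim) is already established, so O(¬retain_permit).
Premises 2, 3, 7, 12 do not contribute to this derivation.
Thus O(¬retain_permit), which is F(retain_permit): retain_permit is forbidden.

Forbidden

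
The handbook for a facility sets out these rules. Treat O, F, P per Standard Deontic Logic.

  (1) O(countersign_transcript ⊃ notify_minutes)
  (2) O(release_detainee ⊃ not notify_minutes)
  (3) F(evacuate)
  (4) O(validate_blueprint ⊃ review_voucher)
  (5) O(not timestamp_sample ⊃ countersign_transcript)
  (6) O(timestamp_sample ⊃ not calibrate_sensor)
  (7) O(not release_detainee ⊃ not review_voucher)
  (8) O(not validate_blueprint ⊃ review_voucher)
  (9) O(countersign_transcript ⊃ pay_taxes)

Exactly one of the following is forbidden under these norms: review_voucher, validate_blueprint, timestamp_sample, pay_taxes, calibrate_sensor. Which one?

calibrate_sensor

Premises 4 and 8 cover both cases: O(validate_blueprint ⊃ review_voucher) and O(not validate_blueprint ⊃ review_voucher). Since validate_blueprint ∨ not validate_blueprint is a tautology, O(review_voucher) follows.
Premise 7 is O(not release_detainee ⊃ not review_voucher); contrapositively O(review_voucher ⊃ release_detainee). Since O(review_voucher) holds, K gives O(release_detainee).
Premise 2 is O(release_detainee ⊃ not notify_minutes); since O(release_detainee), deontic closure gives O(not notify_minutes).
Premise 1 is O(countersign_transcript ⊃ notify_minutes); contrapositively O(not notify_minutes ⊃ not countersign_transcript). Since O(not notify_minutes) holds, K gives O(not countersign_transcript).
Premise 5, O(not timestamp_sample ⊃ countersign_transcript), contraposes to O(not countersign_transcript ⊃ timestamp_sample); with O(not countersign_transcript) we get O(timestamp_sample).
From O(timestamp_sample) and premise 6, O(timestamp_sample ⊃ not calibrate_sensor), we obtain O(not calibrate_sensor).
So O(not calibrate_sensor) holds, i.e. calibrate_sensor is forbidden. None of the other listed options is forbidden under the premises.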